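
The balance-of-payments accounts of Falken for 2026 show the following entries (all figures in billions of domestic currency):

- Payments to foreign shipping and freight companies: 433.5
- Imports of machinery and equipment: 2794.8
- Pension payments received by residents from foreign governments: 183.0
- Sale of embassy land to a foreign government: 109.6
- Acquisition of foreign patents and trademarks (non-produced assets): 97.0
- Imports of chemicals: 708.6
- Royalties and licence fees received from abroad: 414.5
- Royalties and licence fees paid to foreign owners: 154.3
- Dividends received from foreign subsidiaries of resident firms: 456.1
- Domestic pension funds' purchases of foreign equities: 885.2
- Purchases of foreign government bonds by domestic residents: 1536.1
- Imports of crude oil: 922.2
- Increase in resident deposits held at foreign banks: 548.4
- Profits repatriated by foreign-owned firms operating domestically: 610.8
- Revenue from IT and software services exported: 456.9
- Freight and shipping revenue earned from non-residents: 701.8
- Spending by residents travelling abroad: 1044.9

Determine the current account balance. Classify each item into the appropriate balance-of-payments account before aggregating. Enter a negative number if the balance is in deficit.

-4456.8

Goods: -708.6 - 922.2 - 2794.8 = -4425.6
Services: -433.5 - 1044.9 + 456.9 - 154.3 + 414.5 + 701.8 = -59.5
Primary income: 456.1 - 610.8 = -154.7
Secondary income: 183.0
Current account = (-4425.6) + (-59.5) + (-154.7) + 183.0 = -4456.8
(Excluded from the current account — capital account: sale of embassy land to a foreign government 109.6, acquisition of foreign patents and trademarks (non-produced assets) 97.0; financial account: domestic pension funds' purchases of foreign equities 885.2, purchases of foreign government bonds by domestic residents 1536.1, increase in resident deposits held at foreign banks 548.4.)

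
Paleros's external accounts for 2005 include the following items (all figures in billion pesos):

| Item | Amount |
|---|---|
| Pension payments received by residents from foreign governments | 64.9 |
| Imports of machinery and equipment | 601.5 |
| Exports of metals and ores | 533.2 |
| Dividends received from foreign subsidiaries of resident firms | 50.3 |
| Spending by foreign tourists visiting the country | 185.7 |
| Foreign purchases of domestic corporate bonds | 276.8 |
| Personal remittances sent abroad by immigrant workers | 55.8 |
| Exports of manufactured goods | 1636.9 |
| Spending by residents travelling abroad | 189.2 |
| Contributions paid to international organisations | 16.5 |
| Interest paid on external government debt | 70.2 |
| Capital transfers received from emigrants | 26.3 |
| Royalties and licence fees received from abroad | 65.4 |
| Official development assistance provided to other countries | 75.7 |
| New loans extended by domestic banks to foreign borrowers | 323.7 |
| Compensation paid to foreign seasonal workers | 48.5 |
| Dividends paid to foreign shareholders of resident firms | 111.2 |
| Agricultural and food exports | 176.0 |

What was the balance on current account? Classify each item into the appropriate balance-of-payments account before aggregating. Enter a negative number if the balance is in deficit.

1543.8

Goods: 176.0 - 601.5 + 533.2 + 1636.9 = 1744.6
Services: 185.7 + 65.4 - 189.2 = 61.9
Primary income: -48.5 + 50.3 - 111.2 - 70.2 = -179.6
Secondary income: -55.8 - 16.5 - 75.7 + 64.9 = -83.1
Current account = 1744.6 + 61.9 + (-179.6) + (-83.1) = 1543.8
(Excluded from the current account — financial account: foreign purchases of domestic corporate bonds 276.8, new loans extended by domestic banks to foreign borrowers 323.7; capital account: capital transfers received from emigrants 26.3.)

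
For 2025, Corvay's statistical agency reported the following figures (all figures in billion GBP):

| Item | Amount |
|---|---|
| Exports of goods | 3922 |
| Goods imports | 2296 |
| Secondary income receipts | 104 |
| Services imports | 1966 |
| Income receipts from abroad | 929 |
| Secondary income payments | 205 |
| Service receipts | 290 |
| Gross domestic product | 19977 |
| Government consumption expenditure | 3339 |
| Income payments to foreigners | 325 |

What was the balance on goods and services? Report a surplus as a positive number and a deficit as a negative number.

-50

Goods balance = 3922 - 2296 = 1626
Services balance = 290 - 1966 = -1676
Trade balance (goods + services) = 1626 + (-1676) = -50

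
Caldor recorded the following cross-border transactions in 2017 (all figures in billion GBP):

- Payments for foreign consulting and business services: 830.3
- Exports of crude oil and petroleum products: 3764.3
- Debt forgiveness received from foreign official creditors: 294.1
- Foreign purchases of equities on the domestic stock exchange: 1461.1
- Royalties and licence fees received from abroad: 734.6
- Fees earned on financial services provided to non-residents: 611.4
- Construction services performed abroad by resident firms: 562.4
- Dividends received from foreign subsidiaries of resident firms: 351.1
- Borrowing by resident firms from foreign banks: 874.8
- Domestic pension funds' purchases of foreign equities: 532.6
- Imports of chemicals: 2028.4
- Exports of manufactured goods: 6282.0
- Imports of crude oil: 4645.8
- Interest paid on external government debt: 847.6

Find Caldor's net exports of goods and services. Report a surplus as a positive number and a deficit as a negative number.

4450.2

Goods: 3764.3 - 4645.8 + 6282.0 - 2028.4 = 3372.1
Services: -830.3 + 734.6 + 562.4 + 611.4 = 1078.1
Trade balance = 3372.1 + 1078.1 = 4450.2
(Excluded from the trade balance — capital account: debt forgiveness received from foreign official creditors 294.1; financial account: foreign purchases of equities on the domestic stock exchange 1461.1, borrowing by resident firms from foreign banks 874.8, domestic pension funds' purchases of foreign equities 532.6; primary income: dividends received from foreign subsidiaries of resident firms 351.1, interest paid on external government debt 847.6.)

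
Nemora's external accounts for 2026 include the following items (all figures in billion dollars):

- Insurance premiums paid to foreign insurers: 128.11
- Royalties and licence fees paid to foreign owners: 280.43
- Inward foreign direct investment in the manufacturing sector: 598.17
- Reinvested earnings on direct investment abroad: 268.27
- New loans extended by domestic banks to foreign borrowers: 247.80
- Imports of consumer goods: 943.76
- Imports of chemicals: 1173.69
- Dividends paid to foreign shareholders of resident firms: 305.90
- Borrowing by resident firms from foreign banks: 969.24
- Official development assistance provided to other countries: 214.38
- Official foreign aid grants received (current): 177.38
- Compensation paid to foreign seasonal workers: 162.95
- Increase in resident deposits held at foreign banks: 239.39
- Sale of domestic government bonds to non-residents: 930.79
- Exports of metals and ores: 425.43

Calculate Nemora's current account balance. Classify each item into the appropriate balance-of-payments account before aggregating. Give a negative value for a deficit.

-2338.14

Goods: -943.76 + 425.43 - 1173.69 = -1692.02
Services: -128.11 - 280.43 = -408.54
Primary income: 268.27 - 162.95 - 305.90 = -200.58
Secondary income: -214.38 + 177.38 = -37.00
Current account = (-1692.02) + (-408.54) + (-200.58) + (-37.00) = -2338.14
(Excluded from the current account — financial account: inward foreign direct investment in the manufacturing sector 598.17, new loans extended by domestic banks to foreign borrowers 247.80, borrowing by resident firms from foreign banks 969.24, increase in resident deposits held at foreign banks 239.39, sale of domestic government bonds to non-residents 930.79.)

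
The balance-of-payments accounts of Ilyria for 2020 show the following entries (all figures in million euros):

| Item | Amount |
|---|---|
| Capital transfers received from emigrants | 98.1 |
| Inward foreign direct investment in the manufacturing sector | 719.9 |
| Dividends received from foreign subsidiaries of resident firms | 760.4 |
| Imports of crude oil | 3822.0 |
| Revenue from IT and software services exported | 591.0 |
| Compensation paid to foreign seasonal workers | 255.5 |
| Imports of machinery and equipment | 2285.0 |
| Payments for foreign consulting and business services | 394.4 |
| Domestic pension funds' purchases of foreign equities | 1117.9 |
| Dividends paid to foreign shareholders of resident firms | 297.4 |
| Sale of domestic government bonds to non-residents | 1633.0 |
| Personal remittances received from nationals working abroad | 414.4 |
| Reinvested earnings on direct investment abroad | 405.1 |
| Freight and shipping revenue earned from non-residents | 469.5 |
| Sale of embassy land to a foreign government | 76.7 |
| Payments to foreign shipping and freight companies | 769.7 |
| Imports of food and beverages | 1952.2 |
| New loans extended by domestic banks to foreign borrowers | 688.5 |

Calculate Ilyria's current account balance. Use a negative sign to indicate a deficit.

-7135.8

Goods: -1952.2 - 2285.0 - 3822.0 = -8059.2
Services: -394.4 - 769.7 + 469.5 + 591.0 = -103.6
Primary income: 760.4 + 405.1 - 297.4 - 255.5 = 612.6
Secondary income: 414.4
Current account = (-8059.2) + (-103.6) + 612.6 + 414.4 = -7135.8
(Excluded from the current account — capital account: capital transfers received from emigrants 98.1, sale of embassy land to a foreign government 76.7; financial account: inward foreign direct investment in the manufacturing sector 719.9, domestic pension funds' purchases of foreign equities 1117.9, sale of domestic government bonds to non-residents 1633.0, new loans extended by domestic banks to foreign borrowers 688.5.)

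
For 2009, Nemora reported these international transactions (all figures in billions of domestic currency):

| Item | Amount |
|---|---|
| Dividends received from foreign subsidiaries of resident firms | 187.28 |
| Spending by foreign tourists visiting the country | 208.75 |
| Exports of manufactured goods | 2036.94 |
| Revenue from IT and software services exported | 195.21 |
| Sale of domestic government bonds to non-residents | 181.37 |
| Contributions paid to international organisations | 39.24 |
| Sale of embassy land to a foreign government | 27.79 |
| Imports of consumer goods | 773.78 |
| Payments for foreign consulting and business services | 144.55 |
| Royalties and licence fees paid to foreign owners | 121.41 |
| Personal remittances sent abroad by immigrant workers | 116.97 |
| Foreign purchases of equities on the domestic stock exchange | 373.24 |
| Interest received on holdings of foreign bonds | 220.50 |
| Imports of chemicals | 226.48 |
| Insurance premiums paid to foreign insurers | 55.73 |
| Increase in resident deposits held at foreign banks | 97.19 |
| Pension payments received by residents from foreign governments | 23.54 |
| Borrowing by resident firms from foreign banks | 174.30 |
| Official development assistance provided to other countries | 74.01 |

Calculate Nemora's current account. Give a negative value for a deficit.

1320.05

Goods: -226.48 + 2036.94 - 773.78 = 1036.68
Services: -144.55 + 195.21 + 208.75 - 121.41 - 55.73 = 82.27
Primary income: 187.28 + 220.50 = 407.78
Secondary income: -39.24 + 23.54 - 74.01 - 116.97 = -206.68
Current account = 1036.68 + 82.27 + 407.78 + (-206.68) = 1320.05
(Excluded from the current account — financial account: sale of domestic government bonds to non-residents 181.37, foreign purchases of equities on the domestic stock exchange 373.24, increase in resident deposits held at foreign banks 97.19, borrowing by resident firms from foreign banks 174.30; capital account: sale of embassy land to a foreign government 27.79.)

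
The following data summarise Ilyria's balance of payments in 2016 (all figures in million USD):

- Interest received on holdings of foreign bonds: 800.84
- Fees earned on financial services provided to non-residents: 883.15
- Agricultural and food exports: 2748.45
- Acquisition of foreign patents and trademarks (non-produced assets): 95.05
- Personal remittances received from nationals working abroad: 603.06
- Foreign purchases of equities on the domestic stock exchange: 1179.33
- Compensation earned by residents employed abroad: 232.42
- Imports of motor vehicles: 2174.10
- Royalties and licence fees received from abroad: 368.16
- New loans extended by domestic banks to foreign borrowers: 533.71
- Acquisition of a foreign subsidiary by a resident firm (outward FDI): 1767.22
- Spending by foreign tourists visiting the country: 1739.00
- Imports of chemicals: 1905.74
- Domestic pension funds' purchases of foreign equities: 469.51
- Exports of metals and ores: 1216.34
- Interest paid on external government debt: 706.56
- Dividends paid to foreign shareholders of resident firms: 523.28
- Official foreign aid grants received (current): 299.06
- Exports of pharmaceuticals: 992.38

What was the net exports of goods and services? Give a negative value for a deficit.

3867.64

Goods: 992.38 - 2174.10 + 1216.34 + 2748.45 - 1905.74 = 877.33
Services: 883.15 + 368.16 + 1739.00 = 2990.31
Trade balance = 877.33 + 2990.31 = 3867.64
(Excluded from the trade balance — primary income: interest received on holdings of foreign bonds 800.84, compensation earned by residents employed abroad 232.42, interest paid on external government debt 706.56, dividends paid to foreign shareholders of resident firms 523.28; capital account: acquisition of foreign patents and trademarks (non-produced assets) 95.05; secondary income: personal remittances received from nationals working abroad 603.06, official foreign aid grants received (current) 299.06; financial account: foreign purchases of equities on the domestic stock exchange 1179.33, new loans extended by domestic banks to foreign borrowers 533.71, acquisition of a foreign subsidiary by a resident firm (outward FDI) 1767.22, domestic pension funds' purchases of foreign equities 469.51.)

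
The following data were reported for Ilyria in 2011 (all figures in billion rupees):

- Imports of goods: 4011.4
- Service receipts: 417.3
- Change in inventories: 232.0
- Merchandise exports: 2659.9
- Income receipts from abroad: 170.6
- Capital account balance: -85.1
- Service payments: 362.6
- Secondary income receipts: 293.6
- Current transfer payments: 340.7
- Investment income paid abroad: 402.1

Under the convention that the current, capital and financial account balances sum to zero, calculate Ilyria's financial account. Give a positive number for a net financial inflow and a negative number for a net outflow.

Goods balance = 2659.9 - 4011.4 = -1351.5
Services balance = 417.3 - 362.6 = 54.7
Trade balance (goods + services) = -1351.5 + 54.7 = -1296.8
Net primary income = 170.6 - 402.1 = -231.5
Net secondary income = 293.6 - 340.7 = -47.1
Current account = -1296.8 + (-231.5) + (-47.1) = -1575.4
Financial account = -(-1575.4 + (-85.1)) = 1660.5

1660.5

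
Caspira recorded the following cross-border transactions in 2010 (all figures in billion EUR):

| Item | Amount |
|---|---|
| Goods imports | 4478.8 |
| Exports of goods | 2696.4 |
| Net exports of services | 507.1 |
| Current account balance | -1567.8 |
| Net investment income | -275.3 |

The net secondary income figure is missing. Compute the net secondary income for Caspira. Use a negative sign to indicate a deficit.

-17.2

Current account = goods balance + services balance + net primary income + net secondary income
Sum of the known components = -1550.6
Net secondary income = CA - (known components) = -1567.8 - (-1550.6) = -17.2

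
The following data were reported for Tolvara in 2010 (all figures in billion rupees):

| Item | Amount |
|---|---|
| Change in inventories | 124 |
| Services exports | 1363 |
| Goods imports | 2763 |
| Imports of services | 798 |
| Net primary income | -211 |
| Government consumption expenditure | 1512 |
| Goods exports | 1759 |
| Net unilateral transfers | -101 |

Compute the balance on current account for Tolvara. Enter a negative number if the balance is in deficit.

-751

Goods balance = 1759 - 2763 = -1004
Services balance = 1363 - 798 = 565
Trade balance (goods + services) = -1004 + 565 = -439
Net primary income = -211
Net secondary income = -101
Current account = -439 + (-211) + (-101) = -751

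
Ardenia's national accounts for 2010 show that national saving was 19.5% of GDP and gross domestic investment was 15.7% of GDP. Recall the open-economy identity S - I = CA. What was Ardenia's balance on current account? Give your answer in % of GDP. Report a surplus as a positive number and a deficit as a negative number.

3.8

S - I = CA (net lending to the rest of the world).
CA = S - I = 19.5 - 15.7 = 3.8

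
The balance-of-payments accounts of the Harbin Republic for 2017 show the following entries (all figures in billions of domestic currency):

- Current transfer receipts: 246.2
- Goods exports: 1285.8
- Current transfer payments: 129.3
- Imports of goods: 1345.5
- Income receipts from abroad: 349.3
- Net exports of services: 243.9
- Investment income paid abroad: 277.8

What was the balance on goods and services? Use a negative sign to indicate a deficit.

184.2

Goods balance = 1285.8 - 1345.5 = -59.7
Services balance = 243.9
Trade balance (goods + services) = -59.7 + 243.9 = 184.2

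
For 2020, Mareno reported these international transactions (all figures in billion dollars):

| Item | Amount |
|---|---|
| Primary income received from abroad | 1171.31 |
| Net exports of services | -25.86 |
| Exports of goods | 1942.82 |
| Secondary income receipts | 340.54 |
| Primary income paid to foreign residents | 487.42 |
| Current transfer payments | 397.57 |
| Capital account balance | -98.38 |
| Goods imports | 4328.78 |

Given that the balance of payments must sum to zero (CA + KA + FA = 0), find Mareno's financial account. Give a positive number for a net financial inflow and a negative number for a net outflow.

1883.34

Goods balance = 1942.82 - 4328.78 = -2385.96
Services balance = -25.86
Trade balance (goods + services) = -2385.96 + (-25.86) = -2411.82
Net primary income = 1171.31 - 487.42 = 683.89
Net secondary income = 340.54 - 397.57 = -57.03
Current account = -2411.82 + 683.89 + (-57.03) = -1784.96
Financial account = -(-1784.96 + (-98.38)) = 1883.34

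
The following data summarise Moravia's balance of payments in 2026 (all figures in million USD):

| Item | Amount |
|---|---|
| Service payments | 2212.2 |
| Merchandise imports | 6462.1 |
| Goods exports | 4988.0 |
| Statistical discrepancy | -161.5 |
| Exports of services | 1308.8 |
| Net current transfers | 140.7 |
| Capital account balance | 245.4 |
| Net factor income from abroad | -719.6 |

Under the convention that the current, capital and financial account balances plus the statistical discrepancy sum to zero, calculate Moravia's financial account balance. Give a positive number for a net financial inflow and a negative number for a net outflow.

Goods balance = 4988.0 - 6462.1 = -1474.1
Services balance = 1308.8 - 2212.2 = -903.4
Trade balance (goods + services) = -1474.1 + (-903.4) = -2377.5
Net primary income = -719.6
Net secondary income = 140.7
Current account = -2377.5 + (-719.6) + 140.7 = -2956.4
Financial account = -(-2956.4 + 245.4 + (-161.5)) = 2872.5

2872.5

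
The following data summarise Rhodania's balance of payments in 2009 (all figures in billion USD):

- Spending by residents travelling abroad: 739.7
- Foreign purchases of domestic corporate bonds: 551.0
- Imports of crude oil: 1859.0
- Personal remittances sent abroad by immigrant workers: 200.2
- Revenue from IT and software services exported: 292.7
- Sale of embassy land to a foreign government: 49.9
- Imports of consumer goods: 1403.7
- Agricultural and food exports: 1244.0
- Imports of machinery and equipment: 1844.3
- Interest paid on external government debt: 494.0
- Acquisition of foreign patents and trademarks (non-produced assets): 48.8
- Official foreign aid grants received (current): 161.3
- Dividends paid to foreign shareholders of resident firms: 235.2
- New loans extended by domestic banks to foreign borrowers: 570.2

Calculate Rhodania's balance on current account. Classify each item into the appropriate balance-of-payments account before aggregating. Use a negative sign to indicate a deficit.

Goods: -1859.0 - 1403.7 + 1244.0 - 1844.3 = -3863.0
Services: 292.7 - 739.7 = -447.0
Primary income: -494.0 - 235.2 = -729.2
Secondary income: 161.3 - 200.2 = -38.9
Current account = (-3863.0) + (-447.0) + (-729.2) + (-38.9) = -5078.1
(Excluded from the current account — financial account: foreign purchases of domestic corporate bonds 551.0, new loans extended by domestic banks to foreign borrowers 570.2; capital account: sale of embassy land to a foreign government 49.9, acquisition of foreign patents and trademarks (non-produced assets) 48.8.)

-5078.1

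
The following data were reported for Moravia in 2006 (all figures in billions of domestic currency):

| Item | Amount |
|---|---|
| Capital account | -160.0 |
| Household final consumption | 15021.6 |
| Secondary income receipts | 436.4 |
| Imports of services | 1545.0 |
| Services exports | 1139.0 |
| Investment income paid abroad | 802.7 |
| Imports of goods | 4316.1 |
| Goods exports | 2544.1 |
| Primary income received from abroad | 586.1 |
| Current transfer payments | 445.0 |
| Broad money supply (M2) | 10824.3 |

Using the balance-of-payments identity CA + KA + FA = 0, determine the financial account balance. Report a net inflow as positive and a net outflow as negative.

2563.2

Goods balance = 2544.1 - 4316.1 = -1772.0
Services balance = 1139.0 - 1545.0 = -406.0
Trade balance (goods + services) = -1772.0 + (-406.0) = -2178.0
Net primary income = 586.1 - 802.7 = -216.6
Net secondary income = 436.4 - 445.0 = -8.6
Current account = -2178.0 + (-216.6) + (-8.6) = -2403.2
Financial account = -(-2403.2 + (-160.0)) = 2563.2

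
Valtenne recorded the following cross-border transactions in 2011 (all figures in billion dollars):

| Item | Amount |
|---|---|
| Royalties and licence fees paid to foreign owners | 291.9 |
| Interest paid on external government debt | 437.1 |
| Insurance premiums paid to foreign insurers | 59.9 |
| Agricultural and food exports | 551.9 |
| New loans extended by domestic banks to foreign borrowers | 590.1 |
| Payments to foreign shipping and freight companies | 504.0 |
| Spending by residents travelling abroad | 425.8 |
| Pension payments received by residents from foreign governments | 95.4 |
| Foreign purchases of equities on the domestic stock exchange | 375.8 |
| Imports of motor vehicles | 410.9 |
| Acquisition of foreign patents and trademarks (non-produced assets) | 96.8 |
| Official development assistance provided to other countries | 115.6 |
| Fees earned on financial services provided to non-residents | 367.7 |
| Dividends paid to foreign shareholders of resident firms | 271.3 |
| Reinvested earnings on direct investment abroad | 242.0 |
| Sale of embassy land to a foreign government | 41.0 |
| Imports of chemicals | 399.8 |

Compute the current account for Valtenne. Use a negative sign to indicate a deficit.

-1659.3

Goods: -399.8 + 551.9 - 410.9 = -258.8
Services: -425.8 - 59.9 + 367.7 - 291.9 - 504.0 = -913.9
Primary income: -271.3 + 242.0 - 437.1 = -466.4
Secondary income: -115.6 + 95.4 = -20.2
Current account = (-258.8) + (-913.9) + (-466.4) + (-20.2) = -1659.3
(Excluded from the current account — financial account: new loans extended by domestic banks to foreign borrowers 590.1, foreign purchases of equities on the domestic stock exchange 375.8; capital account: acquisition of foreign patents and trademarks (non-produced assets) 96.8, sale of embassy land to a foreign government 41.0.)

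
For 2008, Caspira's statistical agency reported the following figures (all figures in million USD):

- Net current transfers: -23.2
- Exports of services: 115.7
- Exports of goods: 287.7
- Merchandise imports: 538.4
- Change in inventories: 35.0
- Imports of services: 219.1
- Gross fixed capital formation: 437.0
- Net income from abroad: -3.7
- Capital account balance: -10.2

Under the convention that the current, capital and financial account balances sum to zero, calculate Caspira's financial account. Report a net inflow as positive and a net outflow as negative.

Goods balance = 287.7 - 538.4 = -250.7
Services balance = 115.7 - 219.1 = -103.4
Trade balance (goods + services) = -250.7 + (-103.4) = -354.1
Net primary income = -3.7
Net secondary income = -23.2
Current account = -354.1 + (-3.7) + (-23.2) = -381.0
Financial account = -(-381.0 + (-10.2)) = 391.2

391.2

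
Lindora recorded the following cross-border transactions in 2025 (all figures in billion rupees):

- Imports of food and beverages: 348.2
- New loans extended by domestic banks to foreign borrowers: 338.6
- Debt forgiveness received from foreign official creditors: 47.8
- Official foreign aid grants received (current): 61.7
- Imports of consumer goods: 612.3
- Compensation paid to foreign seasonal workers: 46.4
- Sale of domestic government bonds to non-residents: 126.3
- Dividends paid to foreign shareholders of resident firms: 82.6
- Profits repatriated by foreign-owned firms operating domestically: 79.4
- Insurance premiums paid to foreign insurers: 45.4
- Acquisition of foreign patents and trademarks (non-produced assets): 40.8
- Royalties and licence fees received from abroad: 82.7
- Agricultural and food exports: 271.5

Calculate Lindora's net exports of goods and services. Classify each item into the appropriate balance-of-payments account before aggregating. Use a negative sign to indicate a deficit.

Goods: -348.2 + 271.5 - 612.3 = -689.0
Services: -45.4 + 82.7 = 37.3
Trade balance = -689.0 + 37.3 = -651.7
(Excluded from the trade balance — financial account: new loans extended by domestic banks to foreign borrowers 338.6, sale of domestic government bonds to non-residents 126.3; capital account: debt forgiveness received from foreign official creditors 47.8, acquisition of foreign patents and trademarks (non-produced assets) 40.8; secondary income: official foreign aid grants received (current) 61.7; primary income: compensation paid to foreign seasonal workers 46.4, dividends paid to foreign shareholders of resident firms 82.6, profits repatriated by foreign-owned firms operating domestically 79.4.)

-651.7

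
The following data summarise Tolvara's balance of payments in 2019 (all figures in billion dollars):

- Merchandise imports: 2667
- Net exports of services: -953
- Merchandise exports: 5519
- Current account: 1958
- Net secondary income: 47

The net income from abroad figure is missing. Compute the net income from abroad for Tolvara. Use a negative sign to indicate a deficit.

12

Current account = goods balance + services balance + net primary income + net secondary income
Sum of the known components = 1946
Net income from abroad = CA - (known components) = 1958 - 1946 = 12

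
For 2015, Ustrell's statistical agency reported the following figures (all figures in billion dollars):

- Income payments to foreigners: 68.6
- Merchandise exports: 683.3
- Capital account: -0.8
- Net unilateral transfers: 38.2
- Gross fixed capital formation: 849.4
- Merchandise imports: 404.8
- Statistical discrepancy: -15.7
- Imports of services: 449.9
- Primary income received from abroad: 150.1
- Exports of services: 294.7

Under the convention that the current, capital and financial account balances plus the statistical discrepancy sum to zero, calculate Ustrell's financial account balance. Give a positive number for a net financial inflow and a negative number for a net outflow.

Goods balance = 683.3 - 404.8 = 278.5
Services balance = 294.7 - 449.9 = -155.2
Trade balance (goods + services) = 278.5 + (-155.2) = 123.3
Net primary income = 150.1 - 68.6 = 81.5
Net secondary income = 38.2
Current account = 123.3 + 81.5 + 38.2 = 243.0
Financial account = -(243.0 + (-0.8) + (-15.7)) = -226.5

-226.5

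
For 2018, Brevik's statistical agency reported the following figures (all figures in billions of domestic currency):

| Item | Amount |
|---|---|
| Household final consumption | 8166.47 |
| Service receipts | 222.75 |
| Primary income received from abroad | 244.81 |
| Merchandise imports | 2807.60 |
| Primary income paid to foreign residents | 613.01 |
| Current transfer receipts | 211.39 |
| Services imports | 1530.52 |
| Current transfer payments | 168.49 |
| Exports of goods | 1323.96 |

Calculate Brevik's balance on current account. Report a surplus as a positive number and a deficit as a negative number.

Goods balance = 1323.96 - 2807.60 = -1483.64
Services balance = 222.75 - 1530.52 = -1307.77
Trade balance (goods + services) = -1483.64 + (-1307.77) = -2791.41
Net primary income = 244.81 - 613.01 = -368.20
Net secondary income = 211.39 - 168.49 = 42.90
Current account = -2791.41 + (-368.20) + 42.90 = -3116.71

-3116.71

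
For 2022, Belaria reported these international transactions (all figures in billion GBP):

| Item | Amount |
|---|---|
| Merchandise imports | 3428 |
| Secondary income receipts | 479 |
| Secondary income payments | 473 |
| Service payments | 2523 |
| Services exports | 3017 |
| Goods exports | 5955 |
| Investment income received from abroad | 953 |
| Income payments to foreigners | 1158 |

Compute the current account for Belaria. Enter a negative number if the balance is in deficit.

Goods balance = 5955 - 3428 = 2527
Services balance = 3017 - 2523 = 494
Trade balance (goods + services) = 2527 + 494 = 3021
Net primary income = 953 - 1158 = -205
Net secondary income = 479 - 473 = 6
Current account = 3021 + (-205) + 6 = 2822

2822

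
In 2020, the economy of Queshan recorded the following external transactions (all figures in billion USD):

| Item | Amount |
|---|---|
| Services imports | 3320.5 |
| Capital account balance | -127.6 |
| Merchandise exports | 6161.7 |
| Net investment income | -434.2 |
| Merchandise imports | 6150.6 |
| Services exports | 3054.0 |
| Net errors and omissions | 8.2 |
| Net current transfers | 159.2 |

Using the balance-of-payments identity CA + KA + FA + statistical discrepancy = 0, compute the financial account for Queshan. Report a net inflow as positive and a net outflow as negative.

Goods balance = 6161.7 - 6150.6 = 11.1
Services balance = 3054.0 - 3320.5 = -266.5
Trade balance (goods + services) = 11.1 + (-266.5) = -255.4
Net primary income = -434.2
Net secondary income = 159.2
Current account = -255.4 + (-434.2) + 159.2 = -530.4
Financial account = -(-530.4 + (-127.6) + 8.2) = 649.8

649.8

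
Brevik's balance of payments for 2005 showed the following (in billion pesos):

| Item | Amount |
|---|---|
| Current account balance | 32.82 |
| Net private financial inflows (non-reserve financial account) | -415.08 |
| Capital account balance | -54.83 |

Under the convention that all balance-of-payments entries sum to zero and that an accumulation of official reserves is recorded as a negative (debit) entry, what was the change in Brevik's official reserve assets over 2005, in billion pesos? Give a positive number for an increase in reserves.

-437.09

Official reserve transactions balance = -(32.82 + (-54.83) + (-415.08)) = 437.09
An accumulation of reserves is recorded as a debit (negative entry), so the change in the stock of reserves is the negative of that balance.
Change in official reserves = -(437.09) = -437.09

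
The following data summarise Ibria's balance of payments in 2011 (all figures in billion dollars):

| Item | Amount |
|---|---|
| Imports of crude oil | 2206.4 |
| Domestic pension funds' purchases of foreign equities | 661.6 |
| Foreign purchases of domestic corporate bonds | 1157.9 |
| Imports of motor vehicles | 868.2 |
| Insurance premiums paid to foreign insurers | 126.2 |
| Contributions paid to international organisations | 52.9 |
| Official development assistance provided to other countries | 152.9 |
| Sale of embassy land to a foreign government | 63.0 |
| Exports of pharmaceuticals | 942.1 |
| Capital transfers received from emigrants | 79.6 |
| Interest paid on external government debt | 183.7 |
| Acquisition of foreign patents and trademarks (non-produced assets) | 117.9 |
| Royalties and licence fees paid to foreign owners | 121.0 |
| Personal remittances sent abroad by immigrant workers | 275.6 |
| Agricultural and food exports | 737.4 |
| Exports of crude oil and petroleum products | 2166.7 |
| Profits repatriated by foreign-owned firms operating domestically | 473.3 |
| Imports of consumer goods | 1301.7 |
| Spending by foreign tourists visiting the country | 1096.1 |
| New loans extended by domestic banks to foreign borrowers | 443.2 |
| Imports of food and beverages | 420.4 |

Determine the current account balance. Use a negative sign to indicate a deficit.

-1240.0

Goods: -1301.7 - 420.4 + 942.1 + 2166.7 - 2206.4 + 737.4 - 868.2 = -950.5
Services: -126.2 + 1096.1 - 121.0 = 848.9
Primary income: -473.3 - 183.7 = -657.0
Secondary income: -152.9 - 52.9 - 275.6 = -481.4
Current account = (-950.5) + 848.9 + (-657.0) + (-481.4) = -1240.0
(Excluded from the current account — financial account: domestic pension funds' purchases of foreign equities 661.6, foreign purchases of domestic corporate bonds 1157.9, new loans extended by domestic banks to foreign borrowers 443.2; capital account: sale of embassy land to a foreign government 63.0, capital transfers received from emigrants 79.6, acquisition of foreign patents and trademarks (non-produced assets) 117.9.)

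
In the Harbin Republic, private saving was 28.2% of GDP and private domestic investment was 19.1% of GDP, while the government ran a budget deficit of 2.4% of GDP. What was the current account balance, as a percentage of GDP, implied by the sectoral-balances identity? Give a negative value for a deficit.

By the sectoral-balances identity, CA = (S_private - I) + (T - G).
Private balance = 28.2 - 19.1 = 9.1
Government balance (T - G) = -2.4
CA = 9.1 + (-2.4) = 6.7

6.7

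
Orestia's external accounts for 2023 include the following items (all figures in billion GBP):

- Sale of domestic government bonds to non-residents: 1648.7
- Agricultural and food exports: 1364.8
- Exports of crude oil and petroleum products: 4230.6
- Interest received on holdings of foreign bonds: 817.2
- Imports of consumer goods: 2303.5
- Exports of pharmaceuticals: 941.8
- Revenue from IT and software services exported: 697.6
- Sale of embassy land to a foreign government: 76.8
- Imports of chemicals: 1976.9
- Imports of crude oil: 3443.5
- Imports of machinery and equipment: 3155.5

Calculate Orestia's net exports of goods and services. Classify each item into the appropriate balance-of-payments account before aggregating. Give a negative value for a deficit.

Goods: 941.8 - 2303.5 + 1364.8 - 3155.5 - 1976.9 - 3443.5 + 4230.6 = -4342.2
Services: 697.6
Trade balance = -4342.2 + 697.6 = -3644.6
(Excluded from the trade balance — financial account: sale of domestic government bonds to non-residents 1648.7; primary income: interest received on holdings of foreign bonds 817.2; capital account: sale of embassy land to a foreign government 76.8.)

-3644.6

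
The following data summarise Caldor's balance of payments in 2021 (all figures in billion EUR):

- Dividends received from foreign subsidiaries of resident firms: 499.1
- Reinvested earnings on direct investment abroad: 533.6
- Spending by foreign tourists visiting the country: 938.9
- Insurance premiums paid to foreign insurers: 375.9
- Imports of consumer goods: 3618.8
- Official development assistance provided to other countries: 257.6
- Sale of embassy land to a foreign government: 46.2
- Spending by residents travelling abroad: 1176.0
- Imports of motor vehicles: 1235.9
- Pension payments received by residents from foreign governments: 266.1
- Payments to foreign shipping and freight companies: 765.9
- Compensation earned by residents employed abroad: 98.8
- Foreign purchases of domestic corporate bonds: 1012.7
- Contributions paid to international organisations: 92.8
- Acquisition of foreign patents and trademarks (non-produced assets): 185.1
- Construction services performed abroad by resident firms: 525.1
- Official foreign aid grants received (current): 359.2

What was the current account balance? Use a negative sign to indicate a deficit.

-4302.1

Goods: -1235.9 - 3618.8 = -4854.7
Services: -375.9 - 765.9 + 938.9 - 1176.0 + 525.1 = -853.8
Primary income: 98.8 + 499.1 + 533.6 = 1131.5
Secondary income: -257.6 + 266.1 + 359.2 - 92.8 = 274.9
Current account = (-4854.7) + (-853.8) + 1131.5 + 274.9 = -4302.1
(Excluded from the current account — capital account: sale of embassy land to a foreign government 46.2, acquisition of foreign patents and trademarks (non-produced assets) 185.1; financial account: foreign purchases of domestic corporate bonds 1012.7.)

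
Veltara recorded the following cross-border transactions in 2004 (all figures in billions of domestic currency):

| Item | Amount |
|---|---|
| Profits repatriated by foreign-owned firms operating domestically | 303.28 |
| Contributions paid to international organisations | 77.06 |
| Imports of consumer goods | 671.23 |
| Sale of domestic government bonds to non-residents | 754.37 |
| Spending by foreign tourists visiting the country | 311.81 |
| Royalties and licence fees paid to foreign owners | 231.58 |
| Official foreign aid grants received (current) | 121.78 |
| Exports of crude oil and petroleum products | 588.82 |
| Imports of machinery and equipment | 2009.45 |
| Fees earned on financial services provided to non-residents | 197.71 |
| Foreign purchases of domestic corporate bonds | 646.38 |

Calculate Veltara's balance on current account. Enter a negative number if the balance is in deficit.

-2072.48

Goods: -2009.45 + 588.82 - 671.23 = -2091.86
Services: 311.81 - 231.58 + 197.71 = 277.94
Primary income: -303.28
Secondary income: -77.06 + 121.78 = 44.72
Current account = (-2091.86) + 277.94 + (-303.28) + 44.72 = -2072.48
(Excluded from the current account — financial account: sale of domestic government bonds to non-residents 754.37, foreign purchases of domestic corporate bonds 646.38.)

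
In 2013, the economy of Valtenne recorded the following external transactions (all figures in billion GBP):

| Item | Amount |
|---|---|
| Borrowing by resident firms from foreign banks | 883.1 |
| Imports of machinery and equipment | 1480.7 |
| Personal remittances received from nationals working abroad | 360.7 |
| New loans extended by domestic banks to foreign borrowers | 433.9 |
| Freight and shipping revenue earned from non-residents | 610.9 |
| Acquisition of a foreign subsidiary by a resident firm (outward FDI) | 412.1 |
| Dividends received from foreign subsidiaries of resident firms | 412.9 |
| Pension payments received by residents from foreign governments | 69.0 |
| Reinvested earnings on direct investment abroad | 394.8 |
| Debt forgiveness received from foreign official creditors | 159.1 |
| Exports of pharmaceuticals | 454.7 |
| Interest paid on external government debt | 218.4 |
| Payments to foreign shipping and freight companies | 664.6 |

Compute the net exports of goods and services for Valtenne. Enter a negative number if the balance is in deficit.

Goods: 454.7 - 1480.7 = -1026.0
Services: -664.6 + 610.9 = -53.7
Trade balance = -1026.0 + (-53.7) = -1079.7
(Excluded from the trade balance — financial account: borrowing by resident firms from foreign banks 883.1, new loans extended by domestic banks to foreign borrowers 433.9, acquisition of a foreign subsidiary by a resident firm (outward FDI) 412.1; secondary income: personal remittances received from nationals working abroad 360.7, pension payments received by residents from foreign governments 69.0; primary income: dividends received from foreign subsidiaries of resident firms 412.9, reinvested earnings on direct investment abroad 394.8, interest paid on external government debt 218.4; capital account: debt forgiveness received from foreign official creditors 159.1.)

-1079.7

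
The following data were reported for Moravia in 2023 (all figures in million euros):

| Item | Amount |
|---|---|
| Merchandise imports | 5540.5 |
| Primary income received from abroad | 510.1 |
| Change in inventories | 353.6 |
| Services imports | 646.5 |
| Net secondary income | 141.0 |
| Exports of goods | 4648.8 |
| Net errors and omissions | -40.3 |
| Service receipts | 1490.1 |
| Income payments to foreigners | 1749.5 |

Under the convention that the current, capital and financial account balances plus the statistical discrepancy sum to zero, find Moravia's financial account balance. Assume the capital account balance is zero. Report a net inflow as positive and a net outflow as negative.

1186.8

Goods balance = 4648.8 - 5540.5 = -891.7
Services balance = 1490.1 - 646.5 = 843.6
Trade balance (goods + services) = -891.7 + 843.6 = -48.1
Net primary income = 510.1 - 1749.5 = -1239.4
Net secondary income = 141.0
Current account = -48.1 + (-1239.4) + 141.0 = -1146.5
Financial account = -(-1146.5 + (-40.3)) = 1186.8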